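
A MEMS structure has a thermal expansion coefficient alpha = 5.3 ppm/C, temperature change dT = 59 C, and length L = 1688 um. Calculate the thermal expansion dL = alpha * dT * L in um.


Step 1: Convert CTE: alpha = 5.3 ppm/C = 5.3e-6 /C
Step 2: dL = 5.3e-6 * 59 * 1688
dL = 0.5278 um


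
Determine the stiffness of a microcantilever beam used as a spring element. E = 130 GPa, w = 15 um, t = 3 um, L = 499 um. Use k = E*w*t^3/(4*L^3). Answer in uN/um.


Step 1: Convert E to consistent units (1 GPa = 1000 uN/um^2).
E = 130 GPa = 130000 uN/um^2
Step 2: Compute t^3 = 3^3 = 27
Step 3: Compute L^3 = 499^3 = 124251499
Step 4: k = 130000 * 15 * 27 / (4 * 124251499)
k = 0.1059 uN/um


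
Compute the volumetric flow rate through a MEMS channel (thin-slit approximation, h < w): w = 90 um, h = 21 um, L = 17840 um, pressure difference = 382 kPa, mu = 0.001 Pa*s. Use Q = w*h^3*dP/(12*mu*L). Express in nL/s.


Step 1: Convert all dimensions to SI (meters).
w = 90e-6 m, h = 21e-6 m, L = 17840e-6 m, dP = 382e3 Pa
Step 2: Q = w * h^3 * dP / (12 * mu * L)
Q = 90e-6 * (21e-6)^3 * 382e3 / (12 * 0.001 * 17840e-6) = 1.48726261e-09 m^3/s
Step 3: Convert Q from m^3/s to nL/s (1 m^3 = 1e12 nL, so multiply by 1e12).
Q = 1487.263 nL/s


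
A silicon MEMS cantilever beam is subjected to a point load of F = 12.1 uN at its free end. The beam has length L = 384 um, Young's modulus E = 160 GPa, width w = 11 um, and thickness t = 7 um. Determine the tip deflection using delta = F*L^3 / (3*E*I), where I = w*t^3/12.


Step 1: Calculate the second moment of area.
I = w * t^3 / 12 = 11 * 7^3 / 12 = 314.4167 um^4
Step 2: Convert E to consistent units (1 GPa = 1000 uN/um^2).
E = 160 GPa = 160000 uN/um^2
Step 3: Calculate tip deflection.
delta = F * L^3 / (3 * E * I)
delta = 12.1 * 384^3 / (3 * 160000 * 314.4167)
delta = 4.5398 um


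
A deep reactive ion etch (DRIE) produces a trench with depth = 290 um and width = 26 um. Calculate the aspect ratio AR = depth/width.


Step 1: AR = depth / width
Step 2: AR = 290 / 26
AR = 11.2


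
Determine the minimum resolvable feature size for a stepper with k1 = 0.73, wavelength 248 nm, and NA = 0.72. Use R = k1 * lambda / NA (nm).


Step 1: Identify values: k1 = 0.73, lambda = 248 nm, NA = 0.72
Step 2: R = k1 * lambda / NA
R = 0.73 * 248 / 0.72
R = 251.4 nm


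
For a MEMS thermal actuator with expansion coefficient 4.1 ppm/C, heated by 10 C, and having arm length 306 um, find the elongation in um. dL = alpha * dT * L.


Step 1: Convert CTE: alpha = 4.1 ppm/C = 4.1e-6 /C
Step 2: dL = 4.1e-6 * 10 * 306
dL = 0.0125 um


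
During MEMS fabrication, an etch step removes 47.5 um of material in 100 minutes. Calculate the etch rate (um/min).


Step 1: Etch rate = depth / time
Step 2: rate = 47.5 / 100
rate = 0.475 um/min


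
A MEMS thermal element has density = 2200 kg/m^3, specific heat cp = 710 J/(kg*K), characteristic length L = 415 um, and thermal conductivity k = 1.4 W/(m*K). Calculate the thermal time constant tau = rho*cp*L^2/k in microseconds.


Step 1: Convert L to m: L = 415e-6 m
Step 2: L^2 = (415e-6)^2 = 1.72225e-07 m^2
Step 3: tau = 2200 * 710 * 1.72225e-07 / 1.4 = 1.9215389286e-01 s
Step 4: Convert to microseconds (multiply by 1e6).
tau = 192153.893 us


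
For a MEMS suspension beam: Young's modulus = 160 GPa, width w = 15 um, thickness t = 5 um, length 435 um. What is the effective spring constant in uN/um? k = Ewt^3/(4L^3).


Step 1: Convert E to consistent units (1 GPa = 1000 uN/um^2).
E = 160 GPa = 160000 uN/um^2
Step 2: Compute t^3 = 5^3 = 125
Step 3: Compute L^3 = 435^3 = 82312875
Step 4: k = 160000 * 15 * 125 / (4 * 82312875)
k = 0.9112 uN/um


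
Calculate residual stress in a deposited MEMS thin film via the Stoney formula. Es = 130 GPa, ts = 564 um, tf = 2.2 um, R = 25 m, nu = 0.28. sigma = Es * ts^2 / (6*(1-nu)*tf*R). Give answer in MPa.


Step 1: Compute numerator: Es * ts^2 = 130 * 564^2 = 41352480 (GPa*um^2)
Step 2: Compute denominator (R in um): 6*(1-nu)*tf*R = 6*0.72*2.2*25e6 = 237600000.0 (um^2)
Step 3: sigma (GPa) = 41352480 / 237600000.0 = 1.74042e-01 GPa
Step 4: Convert to MPa (x1000): sigma = 174.0 MPa


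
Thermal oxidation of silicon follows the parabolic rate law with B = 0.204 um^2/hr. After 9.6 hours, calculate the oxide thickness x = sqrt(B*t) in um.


Step 1: Compute B*t = 0.204 * 9.6 = 1.9584
Step 2: x = sqrt(1.9584)
x = 1.399 um


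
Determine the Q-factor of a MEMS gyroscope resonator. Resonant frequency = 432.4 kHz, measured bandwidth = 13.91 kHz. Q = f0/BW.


Step 1: Q = f0 / bandwidth
Step 2: Q = 432.4 / 13.91
Q = 31.1


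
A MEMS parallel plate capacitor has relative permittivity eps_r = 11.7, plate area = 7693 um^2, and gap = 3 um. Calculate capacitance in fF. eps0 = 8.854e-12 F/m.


Step 1: Convert area to m^2: A = 7693e-12 m^2
Step 2: Convert gap to m: d = 3e-6 m
Step 3: C = eps0 * eps_r * A / d
C = 8.854e-12 * 11.7 * 7693e-12 / 3e-6
Step 4: Convert to fF (multiply by 1e15).
C = 265.64 fF


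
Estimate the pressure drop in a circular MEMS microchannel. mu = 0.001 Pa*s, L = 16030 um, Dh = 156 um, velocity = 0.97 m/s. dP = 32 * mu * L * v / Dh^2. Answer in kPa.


Step 1: Convert to SI: L = 16030e-6 m, Dh = 156e-6 m
Step 2: dP = 32 * 0.001 * 16030e-6 * 0.97 / (156e-6)^2
Step 3: dP = 20445.89 Pa
Step 4: Convert to kPa: dP = 20.45 kPa


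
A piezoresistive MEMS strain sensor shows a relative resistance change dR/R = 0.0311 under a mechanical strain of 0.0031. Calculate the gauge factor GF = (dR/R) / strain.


Step 1: Identify values.
dR/R = 0.0311, strain = 0.0031
Step 2: GF = (dR/R) / strain = 0.0311 / 0.0031
GF = 10.0


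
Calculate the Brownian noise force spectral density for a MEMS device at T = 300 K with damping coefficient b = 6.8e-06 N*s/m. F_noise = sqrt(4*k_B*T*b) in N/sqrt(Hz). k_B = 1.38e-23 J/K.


Step 1: Compute 4 * k_B * T * b
= 4 * 1.38e-23 * 300 * 6.8e-06
= 1.1261e-25 N^2/Hz
Step 2: F_noise = sqrt(1.1261e-25)
F_noise = 3.36e-13 N/sqrt(Hz)


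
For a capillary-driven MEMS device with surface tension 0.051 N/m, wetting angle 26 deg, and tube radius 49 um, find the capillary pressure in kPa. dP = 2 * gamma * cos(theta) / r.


Step 1: cos(26 deg) = 0.8988
Step 2: Convert r to m: r = 49e-6 m
Step 3: dP = 2 * 0.051 * 0.8988 / 49e-6 = 1871.0 Pa
Step 4: Convert Pa to kPa (divide by 1000).
dP = 1.87 kPa


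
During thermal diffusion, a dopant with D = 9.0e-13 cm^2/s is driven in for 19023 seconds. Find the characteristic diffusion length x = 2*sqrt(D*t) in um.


Step 1: Compute D*t = 9.0e-13 * 19023 = 1.71207e-08 cm^2
Step 2: sqrt(D*t) = 1.30846e-04 cm
Step 3: x = 2 * 1.30846e-04 cm = 2.61692e-04 cm
Step 4: Convert to um (1 cm = 1e4 um): x = 2.617 um


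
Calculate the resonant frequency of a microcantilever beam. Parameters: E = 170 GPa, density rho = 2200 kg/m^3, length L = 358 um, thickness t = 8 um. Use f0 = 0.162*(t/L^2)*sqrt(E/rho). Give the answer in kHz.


Step 1: Convert units to SI.
t_SI = 8e-6 m, L_SI = 358e-6 m
Step 2: Calculate sqrt(E/rho).
sqrt(170e9 / 2200) = 8790.49 m/s
Step 3: Compute f0.
f0 = 0.162 * 8e-6 / (358e-6)^2 * 8790.49 = 88889.8 Hz = 88.89 kHz


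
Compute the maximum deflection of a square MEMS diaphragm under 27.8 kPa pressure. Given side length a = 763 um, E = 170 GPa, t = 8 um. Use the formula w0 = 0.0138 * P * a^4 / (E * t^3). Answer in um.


Step 1: Convert pressure to compatible units (E is in GPa, so P in GPa).
P = 27.8 kPa = 27.8e-6 GPa
Step 2: Compute numerator: 0.0138 * P * a^4.
a^4 = 763^4 = 338920744561
numerator = 0.0138 * 27.8e-6 * 338920744561 = 1.300236e+05
Step 3: Compute denominator: E * t^3 = 170 * 8^3 = 87040
Step 4: w0 = numerator / denominator = 1.300236e+05 / 87040 = 1.4938 um


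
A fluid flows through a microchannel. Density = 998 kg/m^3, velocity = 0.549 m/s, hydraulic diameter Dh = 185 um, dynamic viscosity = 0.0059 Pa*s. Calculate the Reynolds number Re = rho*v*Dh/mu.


Step 1: Convert Dh to meters: Dh = 185e-6 m
Step 2: Re = rho * v * Dh / mu
Re = 998 * 0.549 * 185e-6 / 0.0059
Re = 17.18


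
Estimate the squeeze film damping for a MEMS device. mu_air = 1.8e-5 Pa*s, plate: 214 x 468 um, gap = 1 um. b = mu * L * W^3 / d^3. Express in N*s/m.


Step 1: Convert to SI.
L = 214e-6 m, W = 468e-6 m, d = 1e-6 m
Step 2: W^3 = (468e-6)^3 = 1.03e-10 m^3
Step 3: d^3 = (1e-6)^3 = 1.00e-18 m^3
Step 4: b = 1.8e-5 * 214e-6 * 1.03e-10 / 1.00e-18
b = 3.95e-01 N*s/m


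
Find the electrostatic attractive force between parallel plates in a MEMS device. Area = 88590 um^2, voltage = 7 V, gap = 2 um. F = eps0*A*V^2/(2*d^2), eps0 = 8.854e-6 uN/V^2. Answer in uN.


Step 1: Identify parameters.
eps0 = 8.854e-6 uN/V^2, A = 88590 um^2, V = 7 V, d = 2 um
Step 2: Compute V^2 = 7^2 = 49
Step 3: Compute d^2 = 2^2 = 4
Step 4: F = 0.5 * 8.854e-6 * 88590 * 49 / 4
F = 4.804 uN


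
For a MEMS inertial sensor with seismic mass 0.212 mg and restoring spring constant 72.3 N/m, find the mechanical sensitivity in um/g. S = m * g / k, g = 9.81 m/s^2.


Step 1: Convert mass: m = 0.212 mg = 2.12e-07 kg
Step 2: S = m * g / k = 2.12e-07 * 9.81 / 72.3
Step 3: S = 2.88e-08 m/g
Step 4: Convert to um/g: S = 0.029 um/g


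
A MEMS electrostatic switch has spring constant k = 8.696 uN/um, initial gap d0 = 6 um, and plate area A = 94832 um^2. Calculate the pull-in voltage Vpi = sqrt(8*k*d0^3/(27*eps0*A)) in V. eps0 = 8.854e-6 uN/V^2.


Step 1: Compute numerator: 8 * k * d0^3 = 8 * 8.696 * 6^3 = 15026.688
Step 2: Compute denominator: 27 * eps0 * A = 27 * 8.854e-6 * 94832 = 22.670348
Step 3: Vpi = sqrt(15026.688 / 22.670348)
Vpi = 25.75 V


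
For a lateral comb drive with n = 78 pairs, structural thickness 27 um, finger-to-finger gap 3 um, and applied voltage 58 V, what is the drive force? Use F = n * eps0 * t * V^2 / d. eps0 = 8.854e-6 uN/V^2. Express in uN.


Step 1: Parameters: n=78, eps0=8.854e-6 uN/V^2, t=27 um, V=58 V, d=3 um
Step 2: V^2 = 3364
Step 3: F = 78 * 8.854e-6 * 27 * 3364 / 3
F = 20.909 uN


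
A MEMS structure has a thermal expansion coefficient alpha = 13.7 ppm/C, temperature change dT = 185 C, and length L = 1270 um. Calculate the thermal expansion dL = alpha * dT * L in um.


Step 1: Convert CTE: alpha = 13.7 ppm/C = 13.7e-6 /C
Step 2: dL = 13.7e-6 * 185 * 1270
dL = 3.2188 um


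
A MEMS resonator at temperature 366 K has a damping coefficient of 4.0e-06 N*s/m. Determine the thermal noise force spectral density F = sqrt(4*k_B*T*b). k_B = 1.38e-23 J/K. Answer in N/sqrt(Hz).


Step 1: Compute 4 * k_B * T * b
= 4 * 1.38e-23 * 366 * 4.0e-06
= 8.0813e-26 N^2/Hz
Step 2: F_noise = sqrt(8.0813e-26)
F_noise = 2.84e-13 N/sqrt(Hz)


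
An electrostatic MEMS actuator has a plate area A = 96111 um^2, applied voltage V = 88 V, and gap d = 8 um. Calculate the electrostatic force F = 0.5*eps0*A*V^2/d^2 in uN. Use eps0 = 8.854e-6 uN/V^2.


Step 1: Identify parameters.
eps0 = 8.854e-6 uN/V^2, A = 96111 um^2, V = 88 V, d = 8 um
Step 2: Compute V^2 = 88^2 = 7744
Step 3: Compute d^2 = 8^2 = 64
Step 4: F = 0.5 * 8.854e-6 * 96111 * 7744 / 64
F = 51.483 uN


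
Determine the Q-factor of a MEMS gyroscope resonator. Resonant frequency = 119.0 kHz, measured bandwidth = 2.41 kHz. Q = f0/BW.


Step 1: Q = f0 / bandwidth
Step 2: Q = 119.0 / 2.41
Q = 49.4


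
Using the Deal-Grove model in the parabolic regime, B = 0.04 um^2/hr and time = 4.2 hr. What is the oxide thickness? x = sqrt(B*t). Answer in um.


Step 1: Compute B*t = 0.04 * 4.2 = 0.168
Step 2: x = sqrt(0.168)
x = 0.41 um


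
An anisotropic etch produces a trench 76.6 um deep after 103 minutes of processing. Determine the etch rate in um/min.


Step 1: Etch rate = depth / time
Step 2: rate = 76.6 / 103
rate = 0.744 um/min


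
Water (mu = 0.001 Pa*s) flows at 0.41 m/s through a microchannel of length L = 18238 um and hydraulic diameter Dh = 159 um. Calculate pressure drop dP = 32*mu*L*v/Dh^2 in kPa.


Step 1: Convert to SI: L = 18238e-6 m, Dh = 159e-6 m
Step 2: dP = 32 * 0.001 * 18238e-6 * 0.41 / (159e-6)^2
Step 3: dP = 9464.92 Pa
Step 4: Convert to kPa: dP = 9.46 kPa


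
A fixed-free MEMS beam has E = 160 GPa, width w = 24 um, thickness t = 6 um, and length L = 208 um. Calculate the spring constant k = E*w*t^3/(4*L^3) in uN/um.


Step 1: Convert E to consistent units (1 GPa = 1000 uN/um^2).
E = 160 GPa = 160000 uN/um^2
Step 2: Compute t^3 = 6^3 = 216
Step 3: Compute L^3 = 208^3 = 8998912
Step 4: k = 160000 * 24 * 216 / (4 * 8998912)
k = 23.0428 uN/um


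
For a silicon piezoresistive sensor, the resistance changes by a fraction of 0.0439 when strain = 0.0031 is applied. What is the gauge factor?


Step 1: Identify values.
dR/R = 0.0439, strain = 0.0031
Step 2: GF = (dR/R) / strain = 0.0439 / 0.0031
GF = 14.2


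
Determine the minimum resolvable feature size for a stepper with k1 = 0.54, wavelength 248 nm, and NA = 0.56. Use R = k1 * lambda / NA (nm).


Step 1: Identify values: k1 = 0.54, lambda = 248 nm, NA = 0.56
Step 2: R = k1 * lambda / NA
R = 0.54 * 248 / 0.56
R = 239.1 nm


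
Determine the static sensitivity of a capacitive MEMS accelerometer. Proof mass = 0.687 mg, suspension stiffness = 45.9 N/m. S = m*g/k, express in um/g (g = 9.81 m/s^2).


Step 1: Convert mass: m = 0.687 mg = 6.87e-07 kg
Step 2: S = m * g / k = 6.87e-07 * 9.81 / 45.9
Step 3: S = 1.47e-07 m/g
Step 4: Convert to um/g: S = 0.147 um/g


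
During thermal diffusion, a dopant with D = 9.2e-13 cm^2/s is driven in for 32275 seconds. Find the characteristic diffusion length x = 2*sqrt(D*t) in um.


Step 1: Compute D*t = 9.2e-13 * 32275 = 2.9693e-08 cm^2
Step 2: sqrt(D*t) = 1.72317e-04 cm
Step 3: x = 2 * 1.72317e-04 cm = 3.44634e-04 cm
Step 4: Convert to um (1 cm = 1e4 um): x = 3.446 um


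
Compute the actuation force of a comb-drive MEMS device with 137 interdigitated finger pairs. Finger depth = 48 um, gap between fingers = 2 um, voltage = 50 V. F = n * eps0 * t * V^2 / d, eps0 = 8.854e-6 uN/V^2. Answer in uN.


Step 1: Parameters: n=137, eps0=8.854e-6 uN/V^2, t=48 um, V=50 V, d=2 um
Step 2: V^2 = 2500
Step 3: F = 137 * 8.854e-6 * 48 * 2500 / 2
F = 72.78 uN


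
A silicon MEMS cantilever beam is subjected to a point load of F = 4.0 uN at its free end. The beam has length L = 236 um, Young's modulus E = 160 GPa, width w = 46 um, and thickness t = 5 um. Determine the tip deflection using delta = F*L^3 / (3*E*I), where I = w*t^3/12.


Step 1: Calculate the second moment of area.
I = w * t^3 / 12 = 46 * 5^3 / 12 = 479.1667 um^4
Step 2: Convert E to consistent units (1 GPa = 1000 uN/um^2).
E = 160 GPa = 160000 uN/um^2
Step 3: Calculate tip deflection.
delta = F * L^3 / (3 * E * I)
delta = 4.0 * 236^3 / (3 * 160000 * 479.1667)
delta = 0.2286 um


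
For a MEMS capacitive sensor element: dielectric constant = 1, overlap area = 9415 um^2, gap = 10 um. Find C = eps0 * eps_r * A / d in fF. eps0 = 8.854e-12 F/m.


Step 1: Convert area to m^2: A = 9415e-12 m^2
Step 2: Convert gap to m: d = 10e-6 m
Step 3: C = eps0 * eps_r * A / d
C = 8.854e-12 * 1 * 9415e-12 / 10e-6
Step 4: Convert to fF (multiply by 1e15).
C = 8.34 fF


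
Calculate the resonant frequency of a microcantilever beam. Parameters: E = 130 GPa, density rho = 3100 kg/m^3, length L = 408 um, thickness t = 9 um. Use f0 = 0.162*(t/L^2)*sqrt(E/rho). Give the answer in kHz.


Step 1: Convert units to SI.
t_SI = 9e-6 m, L_SI = 408e-6 m
Step 2: Calculate sqrt(E/rho).
sqrt(130e9 / 3100) = 6475.76 m/s
Step 3: Compute f0.
f0 = 0.162 * 9e-6 / (408e-6)^2 * 6475.76 = 56718.9 Hz = 56.72 kHz


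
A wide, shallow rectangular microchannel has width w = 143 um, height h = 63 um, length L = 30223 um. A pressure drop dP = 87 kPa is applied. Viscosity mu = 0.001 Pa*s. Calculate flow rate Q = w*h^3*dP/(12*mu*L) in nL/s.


Step 1: Convert all dimensions to SI (meters).
w = 143e-6 m, h = 63e-6 m, L = 30223e-6 m, dP = 87e3 Pa
Step 2: Q = w * h^3 * dP / (12 * mu * L)
Q = 143e-6 * (63e-6)^3 * 87e3 / (12 * 0.001 * 30223e-6) = 8.57744854e-09 m^3/s
Step 3: Convert Q from m^3/s to nL/s (1 m^3 = 1e12 nL, so multiply by 1e12).
Q = 8577.449 nL/s


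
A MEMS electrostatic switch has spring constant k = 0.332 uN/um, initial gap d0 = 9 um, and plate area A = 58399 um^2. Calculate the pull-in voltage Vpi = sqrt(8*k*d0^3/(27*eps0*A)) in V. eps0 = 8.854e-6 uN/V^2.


Step 1: Compute numerator: 8 * k * d0^3 = 8 * 0.332 * 9^3 = 1936.224
Step 2: Compute denominator: 27 * eps0 * A = 27 * 8.854e-6 * 58399 = 13.960748
Step 3: Vpi = sqrt(1936.224 / 13.960748)
Vpi = 11.78 V


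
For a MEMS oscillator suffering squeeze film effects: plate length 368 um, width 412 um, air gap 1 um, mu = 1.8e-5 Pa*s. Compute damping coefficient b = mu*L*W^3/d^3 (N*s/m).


Step 1: Convert to SI.
L = 368e-6 m, W = 412e-6 m, d = 1e-6 m
Step 2: W^3 = (412e-6)^3 = 6.99e-11 m^3
Step 3: d^3 = (1e-6)^3 = 1.00e-18 m^3
Step 4: b = 1.8e-5 * 368e-6 * 6.99e-11 / 1.00e-18
b = 4.63e-01 N*s/m


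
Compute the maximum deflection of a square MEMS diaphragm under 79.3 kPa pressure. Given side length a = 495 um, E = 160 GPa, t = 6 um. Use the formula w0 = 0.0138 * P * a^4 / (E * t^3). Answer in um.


Step 1: Convert pressure to compatible units (E is in GPa, so P in GPa).
P = 79.3 kPa = 79.3e-6 GPa
Step 2: Compute numerator: 0.0138 * P * a^4.
a^4 = 495^4 = 60037250625
numerator = 0.0138 * 79.3e-6 * 60037250625 = 6.570116e+04
Step 3: Compute denominator: E * t^3 = 160 * 6^3 = 34560
Step 4: w0 = numerator / denominator = 6.570116e+04 / 34560 = 1.9011 um


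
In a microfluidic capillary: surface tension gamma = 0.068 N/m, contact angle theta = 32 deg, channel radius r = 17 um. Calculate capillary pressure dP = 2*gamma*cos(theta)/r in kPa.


Step 1: cos(32 deg) = 0.848
Step 2: Convert r to m: r = 17e-6 m
Step 3: dP = 2 * 0.068 * 0.848 / 17e-6 = 6784.0 Pa
Step 4: Convert Pa to kPa (divide by 1000).
dP = 6.78 kPa


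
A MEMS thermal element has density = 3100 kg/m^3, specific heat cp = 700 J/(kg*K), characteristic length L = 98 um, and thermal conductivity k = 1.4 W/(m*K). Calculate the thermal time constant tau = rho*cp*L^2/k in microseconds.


Step 1: Convert L to m: L = 98e-6 m
Step 2: L^2 = (98e-6)^2 = 9.604e-09 m^2
Step 3: tau = 3100 * 700 * 9.604e-09 / 1.4 = 1.48862e-02 s
Step 4: Convert to microseconds (multiply by 1e6).
tau = 14886.2 us


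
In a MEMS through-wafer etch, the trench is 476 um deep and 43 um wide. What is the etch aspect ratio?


Step 1: AR = depth / width
Step 2: AR = 476 / 43
AR = 11.1


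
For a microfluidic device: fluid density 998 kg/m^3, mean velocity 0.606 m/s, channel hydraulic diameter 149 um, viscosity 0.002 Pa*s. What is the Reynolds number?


Step 1: Convert Dh to meters: Dh = 149e-6 m
Step 2: Re = rho * v * Dh / mu
Re = 998 * 0.606 * 149e-6 / 0.002
Re = 45.057


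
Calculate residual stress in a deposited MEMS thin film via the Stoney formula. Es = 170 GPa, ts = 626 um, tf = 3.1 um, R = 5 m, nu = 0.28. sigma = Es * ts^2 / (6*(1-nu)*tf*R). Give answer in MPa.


Step 1: Compute numerator: Es * ts^2 = 170 * 626^2 = 66618920 (GPa*um^2)
Step 2: Compute denominator (R in um): 6*(1-nu)*tf*R = 6*0.72*3.1*5e6 = 66960000.0 (um^2)
Step 3: sigma (GPa) = 66618920 / 66960000.0 = 9.94906e-01 GPa
Step 4: Convert to MPa (x1000): sigma = 994.9 MPa


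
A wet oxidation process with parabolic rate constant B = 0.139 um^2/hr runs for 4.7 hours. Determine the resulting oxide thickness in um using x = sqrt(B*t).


Step 1: Compute B*t = 0.139 * 4.7 = 0.6533
Step 2: x = sqrt(0.6533)
x = 0.808 um


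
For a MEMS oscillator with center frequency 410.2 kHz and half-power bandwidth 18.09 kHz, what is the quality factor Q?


Step 1: Q = f0 / bandwidth
Step 2: Q = 410.2 / 18.09
Q = 22.7


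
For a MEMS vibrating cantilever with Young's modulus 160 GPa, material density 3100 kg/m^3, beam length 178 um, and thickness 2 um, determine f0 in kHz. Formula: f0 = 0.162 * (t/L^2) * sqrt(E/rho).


Step 1: Convert units to SI.
t_SI = 2e-6 m, L_SI = 178e-6 m
Step 2: Calculate sqrt(E/rho).
sqrt(160e9 / 3100) = 7184.21 m/s
Step 3: Compute f0.
f0 = 0.162 * 2e-6 / (178e-6)^2 * 7184.21 = 73465.6 Hz = 73.47 kHz


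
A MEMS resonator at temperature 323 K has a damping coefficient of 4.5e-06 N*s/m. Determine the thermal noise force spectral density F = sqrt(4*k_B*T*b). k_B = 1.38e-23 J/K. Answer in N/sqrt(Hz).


Step 1: Compute 4 * k_B * T * b
= 4 * 1.38e-23 * 323 * 4.5e-06
= 8.0233e-26 N^2/Hz
Step 2: F_noise = sqrt(8.0233e-26)
F_noise = 2.83e-13 N/sqrt(Hz)


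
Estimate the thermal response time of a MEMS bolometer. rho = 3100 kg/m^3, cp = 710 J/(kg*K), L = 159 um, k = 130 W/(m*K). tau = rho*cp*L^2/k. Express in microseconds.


Step 1: Convert L to m: L = 159e-6 m
Step 2: L^2 = (159e-6)^2 = 2.5281e-08 m^2
Step 3: tau = 3100 * 710 * 2.5281e-08 / 130 = 4.2802678e-04 s
Step 4: Convert to microseconds (multiply by 1e6).
tau = 428.027 us


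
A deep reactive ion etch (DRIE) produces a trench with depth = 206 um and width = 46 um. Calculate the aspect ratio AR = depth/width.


Step 1: AR = depth / width
Step 2: AR = 206 / 46
AR = 4.5


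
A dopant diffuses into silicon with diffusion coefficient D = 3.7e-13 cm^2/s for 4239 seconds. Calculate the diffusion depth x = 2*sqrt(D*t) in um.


Step 1: Compute D*t = 3.7e-13 * 4239 = 1.56843e-09 cm^2
Step 2: sqrt(D*t) = 3.9603e-05 cm
Step 3: x = 2 * 3.9603e-05 cm = 7.9206e-05 cm
Step 4: Convert to um (1 cm = 1e4 um): x = 0.792 um


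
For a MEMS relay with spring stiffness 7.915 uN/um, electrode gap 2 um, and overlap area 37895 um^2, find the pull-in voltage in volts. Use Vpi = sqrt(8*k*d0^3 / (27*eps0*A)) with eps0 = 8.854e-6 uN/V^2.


Step 1: Compute numerator: 8 * k * d0^3 = 8 * 7.915 * 2^3 = 506.56
Step 2: Compute denominator: 27 * eps0 * A = 27 * 8.854e-6 * 37895 = 9.059103
Step 3: Vpi = sqrt(506.56 / 9.059103)
Vpi = 7.48 V


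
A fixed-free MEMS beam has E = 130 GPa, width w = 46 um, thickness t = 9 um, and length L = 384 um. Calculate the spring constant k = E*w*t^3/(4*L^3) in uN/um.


Step 1: Convert E to consistent units (1 GPa = 1000 uN/um^2).
E = 130 GPa = 130000 uN/um^2
Step 2: Compute t^3 = 9^3 = 729
Step 3: Compute L^3 = 384^3 = 56623104
Step 4: k = 130000 * 46 * 729 / (4 * 56623104)
k = 19.2475 uN/um


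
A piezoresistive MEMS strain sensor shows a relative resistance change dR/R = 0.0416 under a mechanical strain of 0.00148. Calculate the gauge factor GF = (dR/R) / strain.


Step 1: Identify values.
dR/R = 0.0416, strain = 0.00148
Step 2: GF = (dR/R) / strain = 0.0416 / 0.00148
GF = 28.1


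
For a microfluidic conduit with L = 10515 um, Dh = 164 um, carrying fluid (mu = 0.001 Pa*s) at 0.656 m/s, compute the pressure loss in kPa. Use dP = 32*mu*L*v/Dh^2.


Step 1: Convert to SI: L = 10515e-6 m, Dh = 164e-6 m
Step 2: dP = 32 * 0.001 * 10515e-6 * 0.656 / (164e-6)^2
Step 3: dP = 8206.83 Pa
Step 4: Convert to kPa: dP = 8.21 kPa


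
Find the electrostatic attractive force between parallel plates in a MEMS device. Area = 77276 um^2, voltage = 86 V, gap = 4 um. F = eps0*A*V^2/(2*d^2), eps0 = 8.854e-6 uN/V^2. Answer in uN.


Step 1: Identify parameters.
eps0 = 8.854e-6 uN/V^2, A = 77276 um^2, V = 86 V, d = 4 um
Step 2: Compute V^2 = 86^2 = 7396
Step 3: Compute d^2 = 4^2 = 16
Step 4: F = 0.5 * 8.854e-6 * 77276 * 7396 / 16
F = 158.136 uN


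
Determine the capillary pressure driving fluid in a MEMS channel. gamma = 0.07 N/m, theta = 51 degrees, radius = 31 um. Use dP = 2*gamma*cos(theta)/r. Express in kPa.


Step 1: cos(51 deg) = 0.6293
Step 2: Convert r to m: r = 31e-6 m
Step 3: dP = 2 * 0.07 * 0.6293 / 31e-6 = 2842.0 Pa
Step 4: Convert Pa to kPa (divide by 1000).
dP = 2.84 kPa


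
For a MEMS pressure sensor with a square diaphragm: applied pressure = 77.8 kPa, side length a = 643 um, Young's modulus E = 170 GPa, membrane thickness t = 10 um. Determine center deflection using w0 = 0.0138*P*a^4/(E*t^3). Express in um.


Step 1: Convert pressure to compatible units (E is in GPa, so P in GPa).
P = 77.8 kPa = 77.8e-6 GPa
Step 2: Compute numerator: 0.0138 * P * a^4.
a^4 = 643^4 = 170940075601
numerator = 0.0138 * 77.8e-6 * 170940075601 = 1.835281e+05
Step 3: Compute denominator: E * t^3 = 170 * 10^3 = 170000
Step 4: w0 = numerator / denominator = 1.835281e+05 / 170000 = 1.0796 um


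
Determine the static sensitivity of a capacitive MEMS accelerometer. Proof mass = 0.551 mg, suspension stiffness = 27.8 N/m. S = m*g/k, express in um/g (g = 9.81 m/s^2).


Step 1: Convert mass: m = 0.551 mg = 5.51e-07 kg
Step 2: S = m * g / k = 5.51e-07 * 9.81 / 27.8
Step 3: S = 1.94e-07 m/g
Step 4: Convert to um/g: S = 0.194 um/g


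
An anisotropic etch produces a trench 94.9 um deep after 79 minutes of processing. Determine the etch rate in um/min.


Step 1: Etch rate = depth / time
Step 2: rate = 94.9 / 79
rate = 1.201 um/min


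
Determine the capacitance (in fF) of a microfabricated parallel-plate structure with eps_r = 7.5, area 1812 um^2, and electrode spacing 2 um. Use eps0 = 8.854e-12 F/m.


Step 1: Convert area to m^2: A = 1812e-12 m^2
Step 2: Convert gap to m: d = 2e-6 m
Step 3: C = eps0 * eps_r * A / d
C = 8.854e-12 * 7.5 * 1812e-12 / 2e-6
Step 4: Convert to fF (multiply by 1e15).
C = 60.16 fF


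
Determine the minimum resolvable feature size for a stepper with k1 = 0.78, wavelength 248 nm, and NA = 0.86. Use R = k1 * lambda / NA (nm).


Step 1: Identify values: k1 = 0.78, lambda = 248 nm, NA = 0.86
Step 2: R = k1 * lambda / NA
R = 0.78 * 248 / 0.86
R = 224.9 nm


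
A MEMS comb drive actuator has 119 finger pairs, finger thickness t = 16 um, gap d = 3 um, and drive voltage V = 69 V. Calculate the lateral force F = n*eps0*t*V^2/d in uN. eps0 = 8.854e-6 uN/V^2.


Step 1: Parameters: n=119, eps0=8.854e-6 uN/V^2, t=16 um, V=69 V, d=3 um
Step 2: V^2 = 4761
Step 3: F = 119 * 8.854e-6 * 16 * 4761 / 3
F = 26.754 uN


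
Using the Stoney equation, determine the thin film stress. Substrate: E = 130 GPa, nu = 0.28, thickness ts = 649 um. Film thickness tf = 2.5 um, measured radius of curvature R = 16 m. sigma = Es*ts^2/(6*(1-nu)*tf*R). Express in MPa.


Step 1: Compute numerator: Es * ts^2 = 130 * 649^2 = 54756130 (GPa*um^2)
Step 2: Compute denominator (R in um): 6*(1-nu)*tf*R = 6*0.72*2.5*16e6 = 172800000.0 (um^2)
Step 3: sigma (GPa) = 54756130 / 172800000.0 = 3.16876e-01 GPa
Step 4: Convert to MPa (x1000): sigma = 316.9 MPa


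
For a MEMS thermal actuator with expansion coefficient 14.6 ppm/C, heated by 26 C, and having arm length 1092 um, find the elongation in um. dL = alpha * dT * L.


Step 1: Convert CTE: alpha = 14.6 ppm/C = 14.6e-6 /C
Step 2: dL = 14.6e-6 * 26 * 1092
dL = 0.4145 um


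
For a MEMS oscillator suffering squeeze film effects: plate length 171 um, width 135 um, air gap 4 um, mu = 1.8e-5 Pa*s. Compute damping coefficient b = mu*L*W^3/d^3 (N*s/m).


Step 1: Convert to SI.
L = 171e-6 m, W = 135e-6 m, d = 4e-6 m
Step 2: W^3 = (135e-6)^3 = 2.46e-12 m^3
Step 3: d^3 = (4e-6)^3 = 6.40e-17 m^3
Step 4: b = 1.8e-5 * 171e-6 * 2.46e-12 / 6.40e-17
b = 1.18e-04 N*s/m


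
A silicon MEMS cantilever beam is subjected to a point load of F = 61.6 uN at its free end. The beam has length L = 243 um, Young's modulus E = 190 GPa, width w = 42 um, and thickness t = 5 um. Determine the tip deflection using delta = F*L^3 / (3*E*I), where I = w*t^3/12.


Step 1: Calculate the second moment of area.
I = w * t^3 / 12 = 42 * 5^3 / 12 = 437.5 um^4
Step 2: Convert E to consistent units (1 GPa = 1000 uN/um^2).
E = 190 GPa = 190000 uN/um^2
Step 3: Calculate tip deflection.
delta = F * L^3 / (3 * E * I)
delta = 61.6 * 243^3 / (3 * 190000 * 437.5)
delta = 3.5444 um


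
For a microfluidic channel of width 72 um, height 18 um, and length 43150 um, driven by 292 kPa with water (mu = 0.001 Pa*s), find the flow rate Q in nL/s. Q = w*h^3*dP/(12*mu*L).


Step 1: Convert all dimensions to SI (meters).
w = 72e-6 m, h = 18e-6 m, L = 43150e-6 m, dP = 292e3 Pa
Step 2: Q = w * h^3 * dP / (12 * mu * L)
Q = 72e-6 * (18e-6)^3 * 292e3 / (12 * 0.001 * 43150e-6) = 2.3679407e-10 m^3/s
Step 3: Convert Q from m^3/s to nL/s (1 m^3 = 1e12 nL, so multiply by 1e12).
Q = 236.794 nL/s


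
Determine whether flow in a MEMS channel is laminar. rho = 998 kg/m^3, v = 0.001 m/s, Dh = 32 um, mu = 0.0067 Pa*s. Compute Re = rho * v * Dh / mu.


Step 1: Convert Dh to meters: Dh = 32e-6 m
Step 2: Re = rho * v * Dh / mu
Re = 998 * 0.001 * 32e-6 / 0.0067
Re = 0.005
Since Re = 0.005 is below ~2300, the flow is laminar.


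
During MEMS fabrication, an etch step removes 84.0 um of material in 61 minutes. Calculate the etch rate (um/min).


Step 1: Etch rate = depth / time
Step 2: rate = 84.0 / 61
rate = 1.377 um/min


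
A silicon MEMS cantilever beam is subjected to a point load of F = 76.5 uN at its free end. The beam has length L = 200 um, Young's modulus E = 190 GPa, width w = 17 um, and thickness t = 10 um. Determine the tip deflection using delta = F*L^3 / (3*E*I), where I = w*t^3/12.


Step 1: Calculate the second moment of area.
I = w * t^3 / 12 = 17 * 10^3 / 12 = 1416.6667 um^4
Step 2: Convert E to consistent units (1 GPa = 1000 uN/um^2).
E = 190 GPa = 190000 uN/um^2
Step 3: Calculate tip deflection.
delta = F * L^3 / (3 * E * I)
delta = 76.5 * 200^3 / (3 * 190000 * 1416.6667)
delta = 0.7579 um


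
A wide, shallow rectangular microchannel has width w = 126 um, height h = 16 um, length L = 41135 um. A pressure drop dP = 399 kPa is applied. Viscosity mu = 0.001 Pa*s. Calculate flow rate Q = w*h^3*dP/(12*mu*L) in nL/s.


Step 1: Convert all dimensions to SI (meters).
w = 126e-6 m, h = 16e-6 m, L = 41135e-6 m, dP = 399e3 Pa
Step 2: Q = w * h^3 * dP / (12 * mu * L)
Q = 126e-6 * (16e-6)^3 * 399e3 / (12 * 0.001 * 41135e-6) = 4.1716767e-10 m^3/s
Step 3: Convert Q from m^3/s to nL/s (1 m^3 = 1e12 nL, so multiply by 1e12).
Q = 417.168 nL/s


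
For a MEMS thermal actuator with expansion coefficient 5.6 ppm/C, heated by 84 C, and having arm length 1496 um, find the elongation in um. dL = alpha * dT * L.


Step 1: Convert CTE: alpha = 5.6 ppm/C = 5.6e-6 /C
Step 2: dL = 5.6e-6 * 84 * 1496
dL = 0.7037 um


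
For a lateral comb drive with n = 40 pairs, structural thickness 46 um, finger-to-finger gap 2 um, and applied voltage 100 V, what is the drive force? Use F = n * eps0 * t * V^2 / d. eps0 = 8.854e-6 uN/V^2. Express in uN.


Step 1: Parameters: n=40, eps0=8.854e-6 uN/V^2, t=46 um, V=100 V, d=2 um
Step 2: V^2 = 10000
Step 3: F = 40 * 8.854e-6 * 46 * 10000 / 2
F = 81.457 uN


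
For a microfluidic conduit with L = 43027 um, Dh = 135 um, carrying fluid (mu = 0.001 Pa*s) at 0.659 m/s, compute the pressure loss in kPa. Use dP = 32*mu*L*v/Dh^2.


Step 1: Convert to SI: L = 43027e-6 m, Dh = 135e-6 m
Step 2: dP = 32 * 0.001 * 43027e-6 * 0.659 / (135e-6)^2
Step 3: dP = 49786.19 Pa
Step 4: Convert to kPa: dP = 49.79 kPa


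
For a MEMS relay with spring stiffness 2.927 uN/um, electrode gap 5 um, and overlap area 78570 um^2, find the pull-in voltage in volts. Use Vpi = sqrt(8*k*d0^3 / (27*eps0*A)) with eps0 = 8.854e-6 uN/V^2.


Step 1: Compute numerator: 8 * k * d0^3 = 8 * 2.927 * 5^3 = 2927.0
Step 2: Compute denominator: 27 * eps0 * A = 27 * 8.854e-6 * 78570 = 18.782787
Step 3: Vpi = sqrt(2927.0 / 18.782787)
Vpi = 12.48 V


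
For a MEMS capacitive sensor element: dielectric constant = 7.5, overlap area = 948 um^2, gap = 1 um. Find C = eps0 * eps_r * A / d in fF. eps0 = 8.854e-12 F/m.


Step 1: Convert area to m^2: A = 948e-12 m^2
Step 2: Convert gap to m: d = 1e-6 m
Step 3: C = eps0 * eps_r * A / d
C = 8.854e-12 * 7.5 * 948e-12 / 1e-6
Step 4: Convert to fF (multiply by 1e15).
C = 62.95 fF


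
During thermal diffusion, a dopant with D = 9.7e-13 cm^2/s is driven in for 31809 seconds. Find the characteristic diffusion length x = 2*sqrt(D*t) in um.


Step 1: Compute D*t = 9.7e-13 * 31809 = 3.085473e-08 cm^2
Step 2: sqrt(D*t) = 1.75655e-04 cm
Step 3: x = 2 * 1.75655e-04 cm = 3.5131e-04 cm
Step 4: Convert to um (1 cm = 1e4 um): x = 3.513 um


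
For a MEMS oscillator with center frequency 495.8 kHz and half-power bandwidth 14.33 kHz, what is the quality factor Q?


Step 1: Q = f0 / bandwidth
Step 2: Q = 495.8 / 14.33
Q = 34.6


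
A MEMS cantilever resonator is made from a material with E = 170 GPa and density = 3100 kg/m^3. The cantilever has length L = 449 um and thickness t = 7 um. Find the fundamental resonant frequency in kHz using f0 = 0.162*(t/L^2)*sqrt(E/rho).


Step 1: Convert units to SI.
t_SI = 7e-6 m, L_SI = 449e-6 m
Step 2: Calculate sqrt(E/rho).
sqrt(170e9 / 3100) = 7405.32 m/s
Step 3: Compute f0.
f0 = 0.162 * 7e-6 / (449e-6)^2 * 7405.32 = 41654.7 Hz = 41.65 kHz


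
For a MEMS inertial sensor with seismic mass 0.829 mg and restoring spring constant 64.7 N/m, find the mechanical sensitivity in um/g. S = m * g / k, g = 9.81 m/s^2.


Step 1: Convert mass: m = 0.829 mg = 8.29e-07 kg
Step 2: S = m * g / k = 8.29e-07 * 9.81 / 64.7
Step 3: S = 1.26e-07 m/g
Step 4: Convert to um/g: S = 0.126 um/g


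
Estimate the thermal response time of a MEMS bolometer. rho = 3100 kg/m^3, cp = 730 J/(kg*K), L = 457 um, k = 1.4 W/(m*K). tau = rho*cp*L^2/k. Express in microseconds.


Step 1: Convert L to m: L = 457e-6 m
Step 2: L^2 = (457e-6)^2 = 2.08849e-07 m^2
Step 3: tau = 3100 * 730 * 2.08849e-07 / 1.4 = 3.3758949071e-01 s
Step 4: Convert to microseconds (multiply by 1e6).
tau = 337589.491 us


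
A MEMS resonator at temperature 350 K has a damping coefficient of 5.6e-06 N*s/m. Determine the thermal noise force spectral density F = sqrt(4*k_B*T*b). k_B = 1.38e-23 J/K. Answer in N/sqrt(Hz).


Step 1: Compute 4 * k_B * T * b
= 4 * 1.38e-23 * 350 * 5.6e-06
= 1.0819e-25 N^2/Hz
Step 2: F_noise = sqrt(1.0819e-25)
F_noise = 3.29e-13 N/sqrt(Hz)


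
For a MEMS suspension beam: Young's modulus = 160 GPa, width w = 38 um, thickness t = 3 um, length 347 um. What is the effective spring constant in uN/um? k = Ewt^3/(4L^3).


Step 1: Convert E to consistent units (1 GPa = 1000 uN/um^2).
E = 160 GPa = 160000 uN/um^2
Step 2: Compute t^3 = 3^3 = 27
Step 3: Compute L^3 = 347^3 = 41781923
Step 4: k = 160000 * 38 * 27 / (4 * 41781923)
k = 0.9822 uN/um


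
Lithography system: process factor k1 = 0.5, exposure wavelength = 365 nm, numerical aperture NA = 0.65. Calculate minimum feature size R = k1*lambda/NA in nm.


Step 1: Identify values: k1 = 0.5, lambda = 365 nm, NA = 0.65
Step 2: R = k1 * lambda / NA
R = 0.5 * 365 / 0.65
R = 280.8 nm


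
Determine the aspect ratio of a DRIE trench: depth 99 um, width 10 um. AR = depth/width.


Step 1: AR = depth / width
Step 2: AR = 99 / 10
AR = 9.9


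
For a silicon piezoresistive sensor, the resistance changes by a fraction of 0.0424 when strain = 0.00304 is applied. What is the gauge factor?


Step 1: Identify values.
dR/R = 0.0424, strain = 0.00304
Step 2: GF = (dR/R) / strain = 0.0424 / 0.00304
GF = 13.9


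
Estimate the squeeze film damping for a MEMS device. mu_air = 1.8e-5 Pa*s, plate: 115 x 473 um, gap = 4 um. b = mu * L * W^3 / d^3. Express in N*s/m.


Step 1: Convert to SI.
L = 115e-6 m, W = 473e-6 m, d = 4e-6 m
Step 2: W^3 = (473e-6)^3 = 1.06e-10 m^3
Step 3: d^3 = (4e-6)^3 = 6.40e-17 m^3
Step 4: b = 1.8e-5 * 115e-6 * 1.06e-10 / 6.40e-17
b = 3.42e-03 N*s/m


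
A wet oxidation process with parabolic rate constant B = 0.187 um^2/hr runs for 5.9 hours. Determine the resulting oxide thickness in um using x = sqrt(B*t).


Step 1: Compute B*t = 0.187 * 5.9 = 1.1033
Step 2: x = sqrt(1.1033)
x = 1.05 um


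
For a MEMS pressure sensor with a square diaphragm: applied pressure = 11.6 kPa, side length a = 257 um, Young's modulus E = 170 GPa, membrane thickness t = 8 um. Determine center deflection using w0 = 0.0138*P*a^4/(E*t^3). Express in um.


Step 1: Convert pressure to compatible units (E is in GPa, so P in GPa).
P = 11.6 kPa = 11.6e-6 GPa
Step 2: Compute numerator: 0.0138 * P * a^4.
a^4 = 257^4 = 4362470401
numerator = 0.0138 * 11.6e-6 * 4362470401 = 6.98e+02
Step 3: Compute denominator: E * t^3 = 170 * 8^3 = 87040
Step 4: w0 = numerator / denominator = 6.98e+02 / 87040 = 0.008 um


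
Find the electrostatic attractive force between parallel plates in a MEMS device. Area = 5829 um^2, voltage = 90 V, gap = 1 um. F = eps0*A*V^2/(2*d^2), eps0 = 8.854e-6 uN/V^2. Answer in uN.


Step 1: Identify parameters.
eps0 = 8.854e-6 uN/V^2, A = 5829 um^2, V = 90 V, d = 1 um
Step 2: Compute V^2 = 90^2 = 8100
Step 3: Compute d^2 = 1^2 = 1
Step 4: F = 0.5 * 8.854e-6 * 5829 * 8100 / 1
F = 209.02 uN


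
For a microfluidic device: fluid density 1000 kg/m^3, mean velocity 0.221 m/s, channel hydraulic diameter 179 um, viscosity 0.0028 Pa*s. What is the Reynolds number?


Step 1: Convert Dh to meters: Dh = 179e-6 m
Step 2: Re = rho * v * Dh / mu
Re = 1000 * 0.221 * 179e-6 / 0.0028
Re = 14.128


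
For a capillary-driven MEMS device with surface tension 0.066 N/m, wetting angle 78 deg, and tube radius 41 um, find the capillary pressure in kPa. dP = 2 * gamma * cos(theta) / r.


Step 1: cos(78 deg) = 0.2079
Step 2: Convert r to m: r = 41e-6 m
Step 3: dP = 2 * 0.066 * 0.2079 / 41e-6 = 669.3 Pa
Step 4: Convert Pa to kPa (divide by 1000).
dP = 0.67 kPa


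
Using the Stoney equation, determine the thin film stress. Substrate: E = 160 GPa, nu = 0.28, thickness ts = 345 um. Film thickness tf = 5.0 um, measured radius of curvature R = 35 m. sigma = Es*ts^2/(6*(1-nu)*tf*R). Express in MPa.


Step 1: Compute numerator: Es * ts^2 = 160 * 345^2 = 19044000 (GPa*um^2)
Step 2: Compute denominator (R in um): 6*(1-nu)*tf*R = 6*0.72*5.0*35e6 = 756000000.0 (um^2)
Step 3: sigma (GPa) = 19044000 / 756000000.0 = 2.519e-02 GPa
Step 4: Convert to MPa (x1000): sigma = 25.2 MPa


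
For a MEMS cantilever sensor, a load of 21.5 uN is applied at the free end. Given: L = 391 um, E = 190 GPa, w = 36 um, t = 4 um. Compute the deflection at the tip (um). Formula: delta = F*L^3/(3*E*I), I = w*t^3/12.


Step 1: Calculate the second moment of area.
I = w * t^3 / 12 = 36 * 4^3 / 12 = 192.0 um^4
Step 2: Convert E to consistent units (1 GPa = 1000 uN/um^2).
E = 190 GPa = 190000 uN/um^2
Step 3: Calculate tip deflection.
delta = F * L^3 / (3 * E * I)
delta = 21.5 * 391^3 / (3 * 190000 * 192.0)
delta = 11.7434 um


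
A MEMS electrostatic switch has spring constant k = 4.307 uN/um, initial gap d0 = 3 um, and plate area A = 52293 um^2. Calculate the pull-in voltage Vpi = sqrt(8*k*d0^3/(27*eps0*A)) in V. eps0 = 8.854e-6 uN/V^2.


Step 1: Compute numerator: 8 * k * d0^3 = 8 * 4.307 * 3^3 = 930.312
Step 2: Compute denominator: 27 * eps0 * A = 27 * 8.854e-6 * 52293 = 12.50106
Step 3: Vpi = sqrt(930.312 / 12.50106)
Vpi = 8.63 V


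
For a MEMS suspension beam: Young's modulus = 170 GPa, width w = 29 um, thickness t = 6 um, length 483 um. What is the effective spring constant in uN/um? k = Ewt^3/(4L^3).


Step 1: Convert E to consistent units (1 GPa = 1000 uN/um^2).
E = 170 GPa = 170000 uN/um^2
Step 2: Compute t^3 = 6^3 = 216
Step 3: Compute L^3 = 483^3 = 112678587
Step 4: k = 170000 * 29 * 216 / (4 * 112678587)
k = 2.3626 uN/um


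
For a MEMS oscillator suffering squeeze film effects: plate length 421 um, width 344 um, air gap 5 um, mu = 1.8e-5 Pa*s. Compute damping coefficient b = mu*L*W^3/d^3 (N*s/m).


Step 1: Convert to SI.
L = 421e-6 m, W = 344e-6 m, d = 5e-6 m
Step 2: W^3 = (344e-6)^3 = 4.07e-11 m^3
Step 3: d^3 = (5e-6)^3 = 1.25e-16 m^3
Step 4: b = 1.8e-5 * 421e-6 * 4.07e-11 / 1.25e-16
b = 2.47e-03 N*s/m


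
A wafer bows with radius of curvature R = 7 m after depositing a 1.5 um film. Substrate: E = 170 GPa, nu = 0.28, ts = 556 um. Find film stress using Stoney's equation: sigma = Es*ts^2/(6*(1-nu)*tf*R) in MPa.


Step 1: Compute numerator: Es * ts^2 = 170 * 556^2 = 52553120 (GPa*um^2)
Step 2: Compute denominator (R in um): 6*(1-nu)*tf*R = 6*0.72*1.5*7e6 = 45360000.0 (um^2)
Step 3: sigma (GPa) = 52553120 / 45360000.0 = 1.158578e+00 GPa
Step 4: Convert to MPa (x1000): sigma = 1158.6 MPa


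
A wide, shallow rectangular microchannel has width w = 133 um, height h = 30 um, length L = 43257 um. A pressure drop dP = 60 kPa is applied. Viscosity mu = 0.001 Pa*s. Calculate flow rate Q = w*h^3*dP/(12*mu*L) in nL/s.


Step 1: Convert all dimensions to SI (meters).
w = 133e-6 m, h = 30e-6 m, L = 43257e-6 m, dP = 60e3 Pa
Step 2: Q = w * h^3 * dP / (12 * mu * L)
Q = 133e-6 * (30e-6)^3 * 60e3 / (12 * 0.001 * 43257e-6) = 4.1507733e-10 m^3/s
Step 3: Convert Q from m^3/s to nL/s (1 m^3 = 1e12 nL, so multiply by 1e12).
Q = 415.077 nL/s
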